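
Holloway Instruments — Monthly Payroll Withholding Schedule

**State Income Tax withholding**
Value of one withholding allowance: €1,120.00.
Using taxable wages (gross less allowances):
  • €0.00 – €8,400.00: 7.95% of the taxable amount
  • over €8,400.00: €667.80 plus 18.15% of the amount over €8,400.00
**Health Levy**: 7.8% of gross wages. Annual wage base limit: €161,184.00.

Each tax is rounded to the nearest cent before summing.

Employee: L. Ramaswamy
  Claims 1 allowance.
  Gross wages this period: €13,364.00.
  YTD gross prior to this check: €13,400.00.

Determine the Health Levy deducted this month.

€1,042.39

Health Levy: 7.8% × €13,364.00 = €1,042.39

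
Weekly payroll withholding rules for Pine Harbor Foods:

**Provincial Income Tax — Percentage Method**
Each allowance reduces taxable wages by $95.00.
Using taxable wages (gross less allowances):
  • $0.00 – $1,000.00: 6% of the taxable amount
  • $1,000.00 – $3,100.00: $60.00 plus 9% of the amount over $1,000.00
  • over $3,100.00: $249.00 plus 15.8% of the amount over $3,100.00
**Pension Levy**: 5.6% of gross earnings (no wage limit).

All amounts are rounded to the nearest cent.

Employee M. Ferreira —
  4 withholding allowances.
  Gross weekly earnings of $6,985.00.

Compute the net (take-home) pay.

Provincial Income Tax: taxable = $6,985.00 − 4×$95.00 = $6,605.00
  $249.00 + 15.8% × ($6,605.00 − $3,100.00) = $249.00 + 15.8% × $3,505.00 = $802.79
Pension Levy: 5.6% × $6,985.00 = $391.16
Total withheld: $802.79 + $391.16 = $1,193.95
Net pay: $6,985.00 − $1,193.95 = $5,791.05

$5,791.05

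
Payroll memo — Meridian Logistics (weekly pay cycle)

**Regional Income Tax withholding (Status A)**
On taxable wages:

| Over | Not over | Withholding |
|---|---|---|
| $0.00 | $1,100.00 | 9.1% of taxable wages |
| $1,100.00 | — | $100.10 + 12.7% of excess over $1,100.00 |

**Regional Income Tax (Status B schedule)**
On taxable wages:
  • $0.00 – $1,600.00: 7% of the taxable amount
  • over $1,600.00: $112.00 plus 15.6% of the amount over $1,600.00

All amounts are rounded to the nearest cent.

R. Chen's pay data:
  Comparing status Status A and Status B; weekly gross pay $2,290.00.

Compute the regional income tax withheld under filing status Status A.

$251.23

Regional Income Tax (Status A): taxable = $2,290.00
  $100.10 + 12.7% × ($2,290.00 − $1,100.00) = $100.10 + 12.7% × $1,190.00 = $251.23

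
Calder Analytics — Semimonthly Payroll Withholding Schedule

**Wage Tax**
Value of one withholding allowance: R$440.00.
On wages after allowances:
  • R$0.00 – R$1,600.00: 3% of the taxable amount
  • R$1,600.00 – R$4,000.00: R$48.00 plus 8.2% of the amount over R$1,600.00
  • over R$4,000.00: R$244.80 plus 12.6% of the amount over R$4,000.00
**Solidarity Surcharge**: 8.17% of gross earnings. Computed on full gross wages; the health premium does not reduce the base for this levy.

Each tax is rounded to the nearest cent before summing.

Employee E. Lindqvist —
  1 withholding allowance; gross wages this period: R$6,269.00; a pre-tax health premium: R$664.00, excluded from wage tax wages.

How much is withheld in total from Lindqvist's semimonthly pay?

Wage Tax: taxable = R$6,269.00 − R$664.00 − 1×R$440.00 = R$5,165.00
  R$244.80 + 12.6% × (R$5,165.00 − R$4,000.00) = R$244.80 + 12.6% × R$1,165.00 = R$391.59
Solidarity Surcharge: 8.17% × R$6,269.00 = R$512.18
Total: R$391.59 + R$512.18 = R$903.77

R$903.77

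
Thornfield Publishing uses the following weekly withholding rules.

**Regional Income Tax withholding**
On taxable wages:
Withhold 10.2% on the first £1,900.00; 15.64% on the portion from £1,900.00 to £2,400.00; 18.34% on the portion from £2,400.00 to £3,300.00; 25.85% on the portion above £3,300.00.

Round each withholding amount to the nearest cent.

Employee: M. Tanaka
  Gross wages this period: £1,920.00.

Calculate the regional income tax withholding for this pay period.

£196.93

Regional Income Tax: taxable = £1,920.00
  £193.80 + 15.64% × (£1,920.00 − £1,900.00) = £193.80 + 15.64% × £20.00 = £196.93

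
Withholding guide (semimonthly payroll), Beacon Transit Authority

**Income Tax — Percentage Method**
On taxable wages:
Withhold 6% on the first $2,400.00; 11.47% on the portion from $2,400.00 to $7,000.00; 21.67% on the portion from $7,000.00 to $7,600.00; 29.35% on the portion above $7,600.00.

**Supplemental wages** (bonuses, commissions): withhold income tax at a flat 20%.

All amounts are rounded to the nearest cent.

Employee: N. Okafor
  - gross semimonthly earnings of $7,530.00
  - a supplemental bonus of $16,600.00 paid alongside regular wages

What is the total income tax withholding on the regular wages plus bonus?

$4,106.47

Income Tax: taxable = $7,530.00
  $671.62 + 21.67% × ($7,530.00 − $7,000.00) = $671.62 + 21.67% × $530.00 = $786.47
Supplemental (20% flat on bonus): 20% × $16,600.00 = $3,320.00
Total income tax: $786.47 + $3,320.00 = $4,106.47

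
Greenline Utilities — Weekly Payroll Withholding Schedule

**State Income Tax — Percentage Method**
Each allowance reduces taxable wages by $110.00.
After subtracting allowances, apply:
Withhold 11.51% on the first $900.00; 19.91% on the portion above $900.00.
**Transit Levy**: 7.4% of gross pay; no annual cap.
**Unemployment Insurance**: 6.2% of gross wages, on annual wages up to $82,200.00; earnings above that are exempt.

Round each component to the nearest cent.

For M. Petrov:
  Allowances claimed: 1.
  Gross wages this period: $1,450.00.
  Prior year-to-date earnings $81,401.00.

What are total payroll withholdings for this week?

$348.03

State Income Tax: taxable = $1,450.00 − 1×$110.00 = $1,340.00
  $103.59 + 19.91% × ($1,340.00 − $900.00) = $103.59 + 19.91% × $440.00 = $191.19
Transit Levy: 7.4% × $1,450.00 = $107.30
Unemployment Insurance: cap $82,200.00 − YTD $81,401.00 = $799.00 subject; 6.2% × $799.00 = $49.54
Total: $191.19 + $107.30 + $49.54 = $348.03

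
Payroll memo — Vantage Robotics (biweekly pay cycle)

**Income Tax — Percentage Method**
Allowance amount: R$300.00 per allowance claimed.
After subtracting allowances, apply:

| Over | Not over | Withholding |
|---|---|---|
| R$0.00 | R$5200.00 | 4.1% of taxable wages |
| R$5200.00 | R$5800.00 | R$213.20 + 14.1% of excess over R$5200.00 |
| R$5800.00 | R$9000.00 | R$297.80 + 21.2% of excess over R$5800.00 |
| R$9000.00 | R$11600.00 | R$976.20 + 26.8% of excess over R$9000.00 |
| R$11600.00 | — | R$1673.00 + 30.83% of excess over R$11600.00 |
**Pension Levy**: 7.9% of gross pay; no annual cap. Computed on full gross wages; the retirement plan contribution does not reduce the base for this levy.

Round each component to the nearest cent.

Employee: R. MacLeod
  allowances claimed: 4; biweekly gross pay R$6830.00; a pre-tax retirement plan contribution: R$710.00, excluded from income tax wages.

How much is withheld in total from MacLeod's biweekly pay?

R$741.29

Income Tax: taxable = R$6830.00 − R$710.00 − 4×R$300.00 = R$4920.00
  4.1% × R$4920.00 = R$201.72
Pension Levy: 7.9% × R$6830.00 = R$539.57
Total: R$201.72 + R$539.57 = R$741.29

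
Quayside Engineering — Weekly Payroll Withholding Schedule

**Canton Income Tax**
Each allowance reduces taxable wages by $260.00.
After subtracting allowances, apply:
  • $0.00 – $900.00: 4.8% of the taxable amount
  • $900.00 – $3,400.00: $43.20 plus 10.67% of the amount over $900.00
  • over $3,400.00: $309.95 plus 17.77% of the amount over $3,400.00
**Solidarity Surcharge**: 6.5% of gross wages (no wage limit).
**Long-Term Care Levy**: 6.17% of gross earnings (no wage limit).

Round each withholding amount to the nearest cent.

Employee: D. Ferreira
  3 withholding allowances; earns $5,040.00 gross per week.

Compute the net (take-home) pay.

Canton Income Tax: taxable = $5,040.00 − 3×$260.00 = $4,260.00
  $309.95 + 17.77% × ($4,260.00 − $3,400.00) = $309.95 + 17.77% × $860.00 = $462.77
Solidarity Surcharge: 6.5% × $5,040.00 = $327.60
Long-Term Care Levy: 6.17% × $5,040.00 = $310.97
Total withheld: $462.77 + $327.60 + $310.97 = $1,101.34
Net pay: $5,040.00 − $1,101.34 = $3,938.66

$3,938.66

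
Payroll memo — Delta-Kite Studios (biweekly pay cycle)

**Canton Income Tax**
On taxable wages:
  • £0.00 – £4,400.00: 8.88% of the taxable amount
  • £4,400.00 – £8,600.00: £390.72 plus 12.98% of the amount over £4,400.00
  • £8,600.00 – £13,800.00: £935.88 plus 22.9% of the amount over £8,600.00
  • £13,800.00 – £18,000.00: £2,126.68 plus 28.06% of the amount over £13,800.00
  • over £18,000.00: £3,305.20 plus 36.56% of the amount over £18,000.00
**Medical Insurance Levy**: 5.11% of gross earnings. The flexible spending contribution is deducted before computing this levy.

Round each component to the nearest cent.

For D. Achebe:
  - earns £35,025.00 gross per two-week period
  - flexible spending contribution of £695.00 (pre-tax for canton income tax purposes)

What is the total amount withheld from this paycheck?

£11,029.71

Canton Income Tax: taxable = £35,025.00 − £695.00 = £34,330.00
  £3,305.20 + 36.56% × (£34,330.00 − £18,000.00) = £3,305.20 + 36.56% × £16,330.00 = £9,275.45
Medical Insurance Levy: 5.11% × £34,330.00 = £1,754.26
Total: £9,275.45 + £1,754.26 = £11,029.71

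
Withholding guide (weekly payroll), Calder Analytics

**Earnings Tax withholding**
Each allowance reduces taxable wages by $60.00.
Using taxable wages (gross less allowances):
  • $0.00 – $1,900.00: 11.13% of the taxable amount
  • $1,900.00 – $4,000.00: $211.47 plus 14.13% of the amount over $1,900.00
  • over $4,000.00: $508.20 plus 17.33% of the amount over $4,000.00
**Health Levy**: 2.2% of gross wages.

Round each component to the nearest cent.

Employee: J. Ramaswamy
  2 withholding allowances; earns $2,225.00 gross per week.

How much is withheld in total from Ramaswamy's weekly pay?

$289.39

Earnings Tax: taxable = $2,225.00 − 2×$60.00 = $2,105.00
  $211.47 + 14.13% × ($2,105.00 − $1,900.00) = $211.47 + 14.13% × $205.00 = $240.44
Health Levy: 2.2% × $2,225.00 = $48.95
Total: $240.44 + $48.95 = $289.39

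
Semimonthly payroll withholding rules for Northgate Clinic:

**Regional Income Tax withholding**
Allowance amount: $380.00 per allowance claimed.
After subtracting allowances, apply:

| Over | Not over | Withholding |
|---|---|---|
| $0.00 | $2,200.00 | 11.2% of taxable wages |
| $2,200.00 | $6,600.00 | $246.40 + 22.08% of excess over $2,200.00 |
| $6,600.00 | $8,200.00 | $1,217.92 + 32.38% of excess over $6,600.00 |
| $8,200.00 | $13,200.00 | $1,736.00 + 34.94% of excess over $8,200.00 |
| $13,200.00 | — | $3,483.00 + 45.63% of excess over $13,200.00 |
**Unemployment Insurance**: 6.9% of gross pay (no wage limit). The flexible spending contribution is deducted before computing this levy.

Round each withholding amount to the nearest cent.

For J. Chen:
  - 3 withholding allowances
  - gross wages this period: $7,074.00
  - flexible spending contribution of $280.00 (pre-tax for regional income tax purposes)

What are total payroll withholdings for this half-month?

Regional Income Tax: taxable = $7,074.00 − $280.00 − 3×$380.00 = $5,654.00
  $246.40 + 22.08% × ($5,654.00 − $2,200.00) = $246.40 + 22.08% × $3,454.00 = $1,009.04
Unemployment Insurance: 6.9% × $6,794.00 = $468.79
Total: $1,009.04 + $468.79 = $1,477.83

$1,477.83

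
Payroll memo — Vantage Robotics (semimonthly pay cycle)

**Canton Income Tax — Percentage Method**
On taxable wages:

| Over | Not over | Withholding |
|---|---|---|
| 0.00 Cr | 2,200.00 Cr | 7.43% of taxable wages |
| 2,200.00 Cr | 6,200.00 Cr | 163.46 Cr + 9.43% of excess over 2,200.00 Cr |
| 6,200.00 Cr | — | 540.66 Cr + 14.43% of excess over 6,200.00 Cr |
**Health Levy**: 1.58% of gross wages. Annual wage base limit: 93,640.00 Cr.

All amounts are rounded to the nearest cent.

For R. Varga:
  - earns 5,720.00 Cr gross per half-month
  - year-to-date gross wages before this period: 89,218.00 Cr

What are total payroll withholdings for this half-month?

565.27 Cr

Canton Income Tax: taxable = 5,720.00 Cr
  163.46 Cr + 9.43% × (5,720.00 Cr − 2,200.00 Cr) = 163.46 Cr + 9.43% × 3,520.00 Cr = 495.40 Cr
Health Levy: cap 93,640.00 Cr − YTD 89,218.00 Cr = 4,422.00 Cr subject; 1.58% × 4,422.00 Cr = 69.87 Cr
Total: 495.40 Cr + 69.87 Cr = 565.27 Cr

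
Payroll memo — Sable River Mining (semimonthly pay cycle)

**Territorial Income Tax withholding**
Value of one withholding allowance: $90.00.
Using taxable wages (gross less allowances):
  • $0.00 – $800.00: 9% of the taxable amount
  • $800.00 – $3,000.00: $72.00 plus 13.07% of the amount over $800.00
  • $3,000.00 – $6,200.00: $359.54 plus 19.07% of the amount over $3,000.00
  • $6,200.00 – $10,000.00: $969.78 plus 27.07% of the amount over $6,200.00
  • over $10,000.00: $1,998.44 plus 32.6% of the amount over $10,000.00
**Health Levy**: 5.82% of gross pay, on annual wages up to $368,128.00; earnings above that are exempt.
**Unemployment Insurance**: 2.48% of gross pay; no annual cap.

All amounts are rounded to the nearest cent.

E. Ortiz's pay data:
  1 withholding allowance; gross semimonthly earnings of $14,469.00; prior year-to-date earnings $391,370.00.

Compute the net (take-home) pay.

$10,684.18

Territorial Income Tax: taxable = $14,469.00 − 1×$90.00 = $14,379.00
  $1,998.44 + 32.6% × ($14,379.00 − $10,000.00) = $1,998.44 + 32.6% × $4,379.00 = $3,425.99
Health Levy: YTD $391,370.00 ≥ cap $368,128.00 → $0.00
Unemployment Insurance: 2.48% × $14,469.00 = $358.83
Total withheld: $3,425.99 + $0.00 + $358.83 = $3,784.82
Net pay: $14,469.00 − $3,784.82 = $10,684.18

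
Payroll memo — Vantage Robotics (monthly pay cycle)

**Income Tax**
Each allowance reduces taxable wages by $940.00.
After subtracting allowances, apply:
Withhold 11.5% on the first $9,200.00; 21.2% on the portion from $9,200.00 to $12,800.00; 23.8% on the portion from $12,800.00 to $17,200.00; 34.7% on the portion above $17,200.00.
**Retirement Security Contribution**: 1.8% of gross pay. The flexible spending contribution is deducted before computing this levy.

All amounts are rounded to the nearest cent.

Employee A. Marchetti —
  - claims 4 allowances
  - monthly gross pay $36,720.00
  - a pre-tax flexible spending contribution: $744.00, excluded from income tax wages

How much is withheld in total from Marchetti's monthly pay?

Income Tax: taxable = $36,720.00 − $744.00 − 4×$940.00 = $32,216.00
  $2,868.40 + 34.7% × ($32,216.00 − $17,200.00) = $2,868.40 + 34.7% × $15,016.00 = $8,078.95
Retirement Security Contribution: 1.8% × $35,976.00 = $647.57
Total: $8,078.95 + $647.57 = $8,726.52

$8,726.52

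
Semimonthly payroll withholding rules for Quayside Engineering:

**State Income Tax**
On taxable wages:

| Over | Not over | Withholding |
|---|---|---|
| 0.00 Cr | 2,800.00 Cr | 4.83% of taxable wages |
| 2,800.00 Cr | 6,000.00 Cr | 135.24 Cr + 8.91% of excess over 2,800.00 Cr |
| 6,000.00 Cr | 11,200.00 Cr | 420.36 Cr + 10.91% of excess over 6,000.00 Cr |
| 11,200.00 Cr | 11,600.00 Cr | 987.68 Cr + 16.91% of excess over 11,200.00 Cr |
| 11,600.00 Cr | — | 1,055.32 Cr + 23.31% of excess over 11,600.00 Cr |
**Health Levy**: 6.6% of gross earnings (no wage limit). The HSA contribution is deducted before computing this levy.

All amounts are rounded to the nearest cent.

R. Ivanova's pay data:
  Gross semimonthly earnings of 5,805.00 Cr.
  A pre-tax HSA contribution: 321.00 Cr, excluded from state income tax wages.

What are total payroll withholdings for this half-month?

State Income Tax: taxable = 5,805.00 Cr − 321.00 Cr = 5,484.00 Cr
  135.24 Cr + 8.91% × (5,484.00 Cr − 2,800.00 Cr) = 135.24 Cr + 8.91% × 2,684.00 Cr = 374.38 Cr
Health Levy: 6.6% × 5,484.00 Cr = 361.94 Cr
Total: 374.38 Cr + 361.94 Cr = 736.32 Cr

736.32 Cr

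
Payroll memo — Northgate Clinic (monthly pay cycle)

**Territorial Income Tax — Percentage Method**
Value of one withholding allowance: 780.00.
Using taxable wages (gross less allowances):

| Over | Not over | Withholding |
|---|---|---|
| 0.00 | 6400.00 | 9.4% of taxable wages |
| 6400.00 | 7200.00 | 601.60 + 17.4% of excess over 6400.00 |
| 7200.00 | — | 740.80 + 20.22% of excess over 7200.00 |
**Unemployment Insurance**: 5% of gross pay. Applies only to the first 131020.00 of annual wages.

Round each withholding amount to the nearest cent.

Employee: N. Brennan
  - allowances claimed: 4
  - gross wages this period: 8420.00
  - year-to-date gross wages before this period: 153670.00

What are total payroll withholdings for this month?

498.20

Territorial Income Tax: taxable = 8420.00 − 4×780.00 = 5300.00
  9.4% × 5300.00 = 498.20
Unemployment Insurance: YTD 153670.00 ≥ cap 131020.00 → 0.00
Total: 498.20 + 0.00 = 498.20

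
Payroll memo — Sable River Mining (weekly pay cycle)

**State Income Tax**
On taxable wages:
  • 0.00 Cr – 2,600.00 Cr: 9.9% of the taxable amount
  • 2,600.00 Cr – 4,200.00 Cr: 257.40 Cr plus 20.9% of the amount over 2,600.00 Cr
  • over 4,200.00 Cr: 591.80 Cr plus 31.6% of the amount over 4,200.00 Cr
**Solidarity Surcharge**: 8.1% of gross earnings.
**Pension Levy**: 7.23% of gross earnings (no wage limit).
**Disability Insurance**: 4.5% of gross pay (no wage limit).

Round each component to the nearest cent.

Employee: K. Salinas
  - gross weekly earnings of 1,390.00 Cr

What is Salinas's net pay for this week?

976.75 Cr

State Income Tax: taxable = 1,390.00 Cr
  9.9% × 1,390.00 Cr = 137.61 Cr
Solidarity Surcharge: 8.1% × 1,390.00 Cr = 112.59 Cr
Pension Levy: 7.23% × 1,390.00 Cr = 100.50 Cr
Disability Insurance: 4.5% × 1,390.00 Cr = 62.55 Cr
Total withheld: 137.61 Cr + 112.59 Cr + 100.50 Cr + 62.55 Cr = 413.25 Cr
Net pay: 1,390.00 Cr − 413.25 Cr = 976.75 Cr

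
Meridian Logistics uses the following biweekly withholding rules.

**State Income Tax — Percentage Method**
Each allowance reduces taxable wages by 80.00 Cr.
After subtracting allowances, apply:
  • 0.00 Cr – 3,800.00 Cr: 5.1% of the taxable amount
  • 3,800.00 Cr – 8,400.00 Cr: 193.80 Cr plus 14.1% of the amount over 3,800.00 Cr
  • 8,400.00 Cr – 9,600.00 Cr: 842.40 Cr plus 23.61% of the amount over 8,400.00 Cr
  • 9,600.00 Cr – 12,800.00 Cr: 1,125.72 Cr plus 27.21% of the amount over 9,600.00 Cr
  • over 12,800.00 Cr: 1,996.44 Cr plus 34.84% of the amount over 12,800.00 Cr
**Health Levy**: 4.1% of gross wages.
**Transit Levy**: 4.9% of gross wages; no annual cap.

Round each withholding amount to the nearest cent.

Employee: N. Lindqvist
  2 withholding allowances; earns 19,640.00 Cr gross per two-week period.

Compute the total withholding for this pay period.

6,091.35 Cr

State Income Tax: taxable = 19,640.00 Cr − 2×80.00 Cr = 19,480.00 Cr
  1,996.44 Cr + 34.84% × (19,480.00 Cr − 12,800.00 Cr) = 1,996.44 Cr + 34.84% × 6,680.00 Cr = 4,323.75 Cr
Health Levy: 4.1% × 19,640.00 Cr = 805.24 Cr
Transit Levy: 4.9% × 19,640.00 Cr = 962.36 Cr
Total: 4,323.75 Cr + 805.24 Cr + 962.36 Cr = 6,091.35 Cr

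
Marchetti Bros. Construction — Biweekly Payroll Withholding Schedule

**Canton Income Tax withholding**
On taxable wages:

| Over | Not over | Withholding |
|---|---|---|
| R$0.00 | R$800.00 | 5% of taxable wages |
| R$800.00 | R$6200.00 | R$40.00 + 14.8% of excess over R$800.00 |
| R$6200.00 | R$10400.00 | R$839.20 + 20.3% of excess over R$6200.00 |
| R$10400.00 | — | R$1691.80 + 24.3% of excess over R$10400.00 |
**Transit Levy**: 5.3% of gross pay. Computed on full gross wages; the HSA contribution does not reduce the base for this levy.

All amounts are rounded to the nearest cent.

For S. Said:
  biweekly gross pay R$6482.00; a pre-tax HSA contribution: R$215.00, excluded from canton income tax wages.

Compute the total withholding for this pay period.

R$1196.35

Canton Income Tax: taxable = R$6482.00 − R$215.00 = R$6267.00
  R$839.20 + 20.3% × (R$6267.00 − R$6200.00) = R$839.20 + 20.3% × R$67.00 = R$852.80
Transit Levy: 5.3% × R$6482.00 = R$343.55
Total: R$852.80 + R$343.55 = R$1196.35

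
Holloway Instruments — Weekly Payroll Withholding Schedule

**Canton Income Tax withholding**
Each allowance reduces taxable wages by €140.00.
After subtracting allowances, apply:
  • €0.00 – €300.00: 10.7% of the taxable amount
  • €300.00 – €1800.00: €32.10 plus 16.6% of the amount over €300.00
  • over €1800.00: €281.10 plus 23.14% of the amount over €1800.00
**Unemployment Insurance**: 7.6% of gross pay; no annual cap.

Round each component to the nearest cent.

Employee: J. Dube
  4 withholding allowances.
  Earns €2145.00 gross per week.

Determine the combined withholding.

Canton Income Tax: taxable = €2145.00 − 4×€140.00 = €1585.00
  €32.10 + 16.6% × (€1585.00 − €300.00) = €32.10 + 16.6% × €1285.00 = €245.41
Unemployment Insurance: 7.6% × €2145.00 = €163.02
Total: €245.41 + €163.02 = €408.43

€408.43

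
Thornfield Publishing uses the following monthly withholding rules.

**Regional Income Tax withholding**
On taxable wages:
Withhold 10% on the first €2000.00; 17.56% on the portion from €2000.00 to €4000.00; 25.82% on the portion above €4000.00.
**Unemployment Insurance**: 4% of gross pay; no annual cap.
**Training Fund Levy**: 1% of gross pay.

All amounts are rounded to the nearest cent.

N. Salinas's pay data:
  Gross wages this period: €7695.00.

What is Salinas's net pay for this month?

€5805.00

Regional Income Tax: taxable = €7695.00
  €551.20 + 25.82% × (€7695.00 − €4000.00) = €551.20 + 25.82% × €3695.00 = €1505.25
Unemployment Insurance: 4% × €7695.00 = €307.80
Training Fund Levy: 1% × €7695.00 = €76.95
Total withheld: €1505.25 + €307.80 + €76.95 = €1890.00
Net pay: €7695.00 − €1890.00 = €5805.00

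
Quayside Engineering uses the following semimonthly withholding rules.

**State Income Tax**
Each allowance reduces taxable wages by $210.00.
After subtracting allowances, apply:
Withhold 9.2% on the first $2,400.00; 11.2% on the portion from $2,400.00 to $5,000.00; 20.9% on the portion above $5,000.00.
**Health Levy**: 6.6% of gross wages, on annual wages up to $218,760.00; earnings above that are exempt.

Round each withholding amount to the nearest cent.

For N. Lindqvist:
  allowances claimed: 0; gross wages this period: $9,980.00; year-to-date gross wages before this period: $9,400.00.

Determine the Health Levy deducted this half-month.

Health Levy: 6.6% × $9,980.00 = $658.68

$658.68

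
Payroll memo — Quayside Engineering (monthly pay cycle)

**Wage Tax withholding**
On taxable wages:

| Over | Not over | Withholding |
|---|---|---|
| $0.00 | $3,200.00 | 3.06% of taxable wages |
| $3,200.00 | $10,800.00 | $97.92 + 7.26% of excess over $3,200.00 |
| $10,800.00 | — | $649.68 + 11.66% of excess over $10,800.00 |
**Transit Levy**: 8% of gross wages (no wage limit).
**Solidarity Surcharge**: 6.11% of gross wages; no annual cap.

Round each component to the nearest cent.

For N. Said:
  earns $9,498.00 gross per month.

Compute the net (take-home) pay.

$7,602.68

Wage Tax: taxable = $9,498.00
  $97.92 + 7.26% × ($9,498.00 − $3,200.00) = $97.92 + 7.26% × $6,298.00 = $555.15
Transit Levy: 8% × $9,498.00 = $759.84
Solidarity Surcharge: 6.11% × $9,498.00 = $580.33
Total withheld: $555.15 + $759.84 + $580.33 = $1,895.32
Net pay: $9,498.00 − $1,895.32 = $7,602.68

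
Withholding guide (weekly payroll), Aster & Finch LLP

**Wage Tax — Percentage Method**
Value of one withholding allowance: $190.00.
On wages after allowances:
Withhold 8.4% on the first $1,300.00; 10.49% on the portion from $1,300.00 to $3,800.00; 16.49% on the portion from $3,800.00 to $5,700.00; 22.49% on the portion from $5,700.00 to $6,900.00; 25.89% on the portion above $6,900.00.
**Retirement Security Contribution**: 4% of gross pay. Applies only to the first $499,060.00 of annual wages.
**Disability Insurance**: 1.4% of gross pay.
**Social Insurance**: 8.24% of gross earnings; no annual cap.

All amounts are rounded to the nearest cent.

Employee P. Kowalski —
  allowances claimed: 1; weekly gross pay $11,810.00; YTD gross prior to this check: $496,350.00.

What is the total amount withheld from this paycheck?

$3,423.53

Wage Tax: taxable = $11,810.00 − 1×$190.00 = $11,620.00
  $954.64 + 25.89% × ($11,620.00 − $6,900.00) = $954.64 + 25.89% × $4,720.00 = $2,176.65
Retirement Security Contribution: cap $499,060.00 − YTD $496,350.00 = $2,710.00 subject; 4% × $2,710.00 = $108.40
Disability Insurance: 1.4% × $11,810.00 = $165.34
Social Insurance: 8.24% × $11,810.00 = $973.14
Total: $2,176.65 + $108.40 + $165.34 + $973.14 = $3,423.53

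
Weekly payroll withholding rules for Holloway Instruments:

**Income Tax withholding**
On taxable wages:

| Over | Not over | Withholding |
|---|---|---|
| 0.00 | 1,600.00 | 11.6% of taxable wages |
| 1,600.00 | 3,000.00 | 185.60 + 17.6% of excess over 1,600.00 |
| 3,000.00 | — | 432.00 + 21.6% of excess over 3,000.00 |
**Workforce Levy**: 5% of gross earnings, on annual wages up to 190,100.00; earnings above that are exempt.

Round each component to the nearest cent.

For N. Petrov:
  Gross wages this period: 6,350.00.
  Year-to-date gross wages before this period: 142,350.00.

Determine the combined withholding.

Income Tax: taxable = 6,350.00
  432.00 + 21.6% × (6,350.00 − 3,000.00) = 432.00 + 21.6% × 3,350.00 = 1,155.60
Workforce Levy: 5% × 6,350.00 = 317.50
Total: 1,155.60 + 317.50 = 1,473.10

1,473.10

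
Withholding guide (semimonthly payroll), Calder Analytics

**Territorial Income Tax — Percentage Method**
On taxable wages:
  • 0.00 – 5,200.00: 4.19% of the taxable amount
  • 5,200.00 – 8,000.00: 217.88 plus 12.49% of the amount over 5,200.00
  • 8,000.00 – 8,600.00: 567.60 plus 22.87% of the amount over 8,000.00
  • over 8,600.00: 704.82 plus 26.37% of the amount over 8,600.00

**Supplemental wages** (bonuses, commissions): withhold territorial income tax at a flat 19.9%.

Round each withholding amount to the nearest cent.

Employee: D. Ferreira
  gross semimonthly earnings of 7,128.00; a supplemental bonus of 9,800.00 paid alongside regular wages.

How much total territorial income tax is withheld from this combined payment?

2,408.89

Territorial Income Tax: taxable = 7,128.00
  217.88 + 12.49% × (7,128.00 − 5,200.00) = 217.88 + 12.49% × 1,928.00 = 458.69
Supplemental (19.9% flat on bonus): 19.9% × 9,800.00 = 1,950.20
Total territorial income tax: 458.69 + 1,950.20 = 2,408.89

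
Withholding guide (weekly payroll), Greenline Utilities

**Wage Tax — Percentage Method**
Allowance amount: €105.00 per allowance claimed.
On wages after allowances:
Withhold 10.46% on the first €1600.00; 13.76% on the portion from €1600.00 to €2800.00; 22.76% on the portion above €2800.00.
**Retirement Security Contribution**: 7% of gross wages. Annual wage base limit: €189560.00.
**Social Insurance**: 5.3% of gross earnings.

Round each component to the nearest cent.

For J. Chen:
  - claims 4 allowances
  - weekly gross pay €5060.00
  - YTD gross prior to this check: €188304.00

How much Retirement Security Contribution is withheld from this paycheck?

Retirement Security Contribution: cap €189560.00 − YTD €188304.00 = €1256.00 subject; 7% × €1256.00 = €87.92

€87.92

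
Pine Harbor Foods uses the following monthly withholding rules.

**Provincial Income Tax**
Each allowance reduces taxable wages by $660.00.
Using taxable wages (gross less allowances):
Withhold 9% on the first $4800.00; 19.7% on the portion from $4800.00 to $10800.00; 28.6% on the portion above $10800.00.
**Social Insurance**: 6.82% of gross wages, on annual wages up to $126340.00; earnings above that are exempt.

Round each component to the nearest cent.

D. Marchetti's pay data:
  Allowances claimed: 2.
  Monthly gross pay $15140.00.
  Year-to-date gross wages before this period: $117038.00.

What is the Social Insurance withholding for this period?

Social Insurance: cap $126340.00 − YTD $117038.00 = $9302.00 subject; 6.82% × $9302.00 = $634.40

$634.40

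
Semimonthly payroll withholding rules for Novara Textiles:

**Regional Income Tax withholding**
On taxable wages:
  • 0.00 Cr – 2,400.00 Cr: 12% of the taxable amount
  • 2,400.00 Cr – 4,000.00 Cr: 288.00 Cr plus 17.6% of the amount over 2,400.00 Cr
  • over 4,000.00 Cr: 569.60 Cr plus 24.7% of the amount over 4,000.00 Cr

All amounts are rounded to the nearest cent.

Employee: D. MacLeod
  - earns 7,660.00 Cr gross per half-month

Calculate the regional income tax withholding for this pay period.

Regional Income Tax: taxable = 7,660.00 Cr
  569.60 Cr + 24.7% × (7,660.00 Cr − 4,000.00 Cr) = 569.60 Cr + 24.7% × 3,660.00 Cr = 1,473.62 Cr

1,473.62 Cr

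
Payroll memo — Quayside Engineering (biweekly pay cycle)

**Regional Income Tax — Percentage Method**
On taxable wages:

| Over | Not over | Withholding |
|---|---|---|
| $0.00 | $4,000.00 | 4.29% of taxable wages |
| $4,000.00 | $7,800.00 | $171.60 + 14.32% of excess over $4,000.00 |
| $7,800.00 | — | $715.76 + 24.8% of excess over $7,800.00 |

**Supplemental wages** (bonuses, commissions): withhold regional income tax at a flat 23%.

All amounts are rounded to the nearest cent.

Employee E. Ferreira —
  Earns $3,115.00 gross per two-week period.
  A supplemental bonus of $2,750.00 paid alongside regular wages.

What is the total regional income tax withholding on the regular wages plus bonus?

Regional Income Tax: taxable = $3,115.00
  4.29% × $3,115.00 = $133.63
Supplemental (23% flat on bonus): 23% × $2,750.00 = $632.50
Total regional income tax: $133.63 + $632.50 = $766.13

$766.13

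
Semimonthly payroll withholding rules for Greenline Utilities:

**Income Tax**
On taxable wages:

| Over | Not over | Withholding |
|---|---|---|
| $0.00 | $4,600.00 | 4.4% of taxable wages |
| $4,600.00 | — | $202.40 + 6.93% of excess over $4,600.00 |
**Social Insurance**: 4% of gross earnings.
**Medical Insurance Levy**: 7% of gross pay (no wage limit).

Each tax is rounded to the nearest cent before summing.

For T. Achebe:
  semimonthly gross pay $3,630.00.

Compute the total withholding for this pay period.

$559.02

Income Tax: taxable = $3,630.00
  4.4% × $3,630.00 = $159.72
Social Insurance: 4% × $3,630.00 = $145.20
Medical Insurance Levy: 7% × $3,630.00 = $254.10
Total: $159.72 + $145.20 + $254.10 = $559.02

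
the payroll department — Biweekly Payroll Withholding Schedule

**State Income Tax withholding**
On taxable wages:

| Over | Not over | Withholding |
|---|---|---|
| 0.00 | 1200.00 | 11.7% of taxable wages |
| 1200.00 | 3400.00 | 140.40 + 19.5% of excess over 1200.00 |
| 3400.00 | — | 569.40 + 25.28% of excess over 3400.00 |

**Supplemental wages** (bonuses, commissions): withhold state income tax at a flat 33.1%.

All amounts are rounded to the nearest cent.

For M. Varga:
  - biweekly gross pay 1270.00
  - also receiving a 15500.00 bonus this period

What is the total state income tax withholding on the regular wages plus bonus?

State Income Tax: taxable = 1270.00
  140.40 + 19.5% × (1270.00 − 1200.00) = 140.40 + 19.5% × 70.00 = 154.05
Supplemental (33.1% flat on bonus): 33.1% × 15500.00 = 5130.50
Total state income tax: 154.05 + 5130.50 = 5284.55

5284.55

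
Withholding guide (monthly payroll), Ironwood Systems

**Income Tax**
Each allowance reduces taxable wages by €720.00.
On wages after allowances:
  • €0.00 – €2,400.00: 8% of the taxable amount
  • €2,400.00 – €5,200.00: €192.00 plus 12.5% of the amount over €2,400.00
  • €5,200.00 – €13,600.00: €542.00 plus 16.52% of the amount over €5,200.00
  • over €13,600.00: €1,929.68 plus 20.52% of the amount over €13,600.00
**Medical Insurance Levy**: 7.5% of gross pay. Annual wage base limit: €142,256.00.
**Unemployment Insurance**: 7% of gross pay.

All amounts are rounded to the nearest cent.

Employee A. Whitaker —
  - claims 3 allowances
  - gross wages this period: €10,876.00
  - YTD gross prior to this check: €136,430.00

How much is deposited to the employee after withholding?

€8,554.89

Income Tax: taxable = €10,876.00 − 3×€720.00 = €8,716.00
  €542.00 + 16.52% × (€8,716.00 − €5,200.00) = €542.00 + 16.52% × €3,516.00 = €1,122.84
Medical Insurance Levy: cap €142,256.00 − YTD €136,430.00 = €5,826.00 subject; 7.5% × €5,826.00 = €436.95
Unemployment Insurance: 7% × €10,876.00 = €761.32
Total withheld: €1,122.84 + €436.95 + €761.32 = €2,321.11
Net pay: €10,876.00 − €2,321.11 = €8,554.89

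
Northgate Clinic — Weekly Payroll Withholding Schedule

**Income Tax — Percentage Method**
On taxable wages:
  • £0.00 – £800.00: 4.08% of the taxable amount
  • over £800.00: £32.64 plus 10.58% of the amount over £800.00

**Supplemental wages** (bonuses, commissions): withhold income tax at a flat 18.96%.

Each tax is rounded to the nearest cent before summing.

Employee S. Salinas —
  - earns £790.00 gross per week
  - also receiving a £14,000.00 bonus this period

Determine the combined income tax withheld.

Income Tax: taxable = £790.00
  4.08% × £790.00 = £32.23
Supplemental (18.96% flat on bonus): 18.96% × £14,000.00 = £2,654.40
Total income tax: £32.23 + £2,654.40 = £2,686.63

£2,686.63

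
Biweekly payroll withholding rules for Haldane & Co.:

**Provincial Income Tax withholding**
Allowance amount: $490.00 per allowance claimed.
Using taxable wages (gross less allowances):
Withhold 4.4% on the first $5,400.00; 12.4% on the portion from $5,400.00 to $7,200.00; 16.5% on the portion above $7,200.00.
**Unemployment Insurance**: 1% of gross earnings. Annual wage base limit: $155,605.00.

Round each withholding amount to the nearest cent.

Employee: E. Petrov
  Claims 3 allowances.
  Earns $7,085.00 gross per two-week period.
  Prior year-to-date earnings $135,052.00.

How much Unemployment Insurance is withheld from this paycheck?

$70.85

Unemployment Insurance: 1% × $7,085.00 = $70.85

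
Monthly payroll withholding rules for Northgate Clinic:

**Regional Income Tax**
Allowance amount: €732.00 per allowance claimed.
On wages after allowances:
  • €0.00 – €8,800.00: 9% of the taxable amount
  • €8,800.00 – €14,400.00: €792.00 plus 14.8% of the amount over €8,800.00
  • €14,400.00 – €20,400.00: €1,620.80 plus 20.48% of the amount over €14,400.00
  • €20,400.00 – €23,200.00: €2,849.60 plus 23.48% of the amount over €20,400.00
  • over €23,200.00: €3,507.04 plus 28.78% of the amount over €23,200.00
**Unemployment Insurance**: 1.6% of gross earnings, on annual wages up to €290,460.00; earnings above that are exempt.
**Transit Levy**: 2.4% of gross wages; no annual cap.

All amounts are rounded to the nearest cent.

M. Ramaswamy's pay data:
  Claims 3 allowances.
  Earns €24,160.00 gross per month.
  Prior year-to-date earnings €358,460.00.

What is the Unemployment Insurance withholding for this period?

€0.00

Unemployment Insurance: YTD €358,460.00 ≥ cap €290,460.00 → €0.00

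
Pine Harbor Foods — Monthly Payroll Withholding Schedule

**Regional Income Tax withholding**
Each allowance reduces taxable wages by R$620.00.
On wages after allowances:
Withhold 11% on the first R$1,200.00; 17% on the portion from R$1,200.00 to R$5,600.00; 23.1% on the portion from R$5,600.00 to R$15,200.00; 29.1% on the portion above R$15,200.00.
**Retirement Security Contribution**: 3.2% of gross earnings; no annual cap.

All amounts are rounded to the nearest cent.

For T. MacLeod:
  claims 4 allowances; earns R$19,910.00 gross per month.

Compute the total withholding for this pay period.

R$4,383.65

Regional Income Tax: taxable = R$19,910.00 − 4×R$620.00 = R$17,430.00
  R$3,097.60 + 29.1% × (R$17,430.00 − R$15,200.00) = R$3,097.60 + 29.1% × R$2,230.00 = R$3,746.53
Retirement Security Contribution: 3.2% × R$19,910.00 = R$637.12
Total: R$3,746.53 + R$637.12 = R$4,383.65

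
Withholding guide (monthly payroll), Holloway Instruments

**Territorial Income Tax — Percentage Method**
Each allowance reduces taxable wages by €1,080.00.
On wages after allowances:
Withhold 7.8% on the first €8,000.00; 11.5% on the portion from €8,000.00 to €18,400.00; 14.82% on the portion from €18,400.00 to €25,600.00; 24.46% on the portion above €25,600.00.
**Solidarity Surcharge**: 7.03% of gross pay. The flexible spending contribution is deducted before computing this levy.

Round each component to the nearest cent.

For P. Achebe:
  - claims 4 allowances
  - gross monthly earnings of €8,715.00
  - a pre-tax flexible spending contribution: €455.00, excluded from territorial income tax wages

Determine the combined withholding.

Territorial Income Tax: taxable = €8,715.00 − €455.00 − 4×€1,080.00 = €3,940.00
  7.8% × €3,940.00 = €307.32
Solidarity Surcharge: 7.03% × €8,260.00 = €580.68
Total: €307.32 + €580.68 = €888.00

€888.00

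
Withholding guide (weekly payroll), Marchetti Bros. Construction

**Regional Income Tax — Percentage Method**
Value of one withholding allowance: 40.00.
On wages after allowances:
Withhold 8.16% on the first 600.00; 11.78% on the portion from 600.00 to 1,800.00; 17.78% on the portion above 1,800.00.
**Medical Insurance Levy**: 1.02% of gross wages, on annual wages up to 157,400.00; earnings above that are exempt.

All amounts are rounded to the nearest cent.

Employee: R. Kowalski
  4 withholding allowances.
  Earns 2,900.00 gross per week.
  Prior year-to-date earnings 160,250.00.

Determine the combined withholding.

Regional Income Tax: taxable = 2,900.00 − 4×40.00 = 2,740.00
  190.32 + 17.78% × (2,740.00 − 1,800.00) = 190.32 + 17.78% × 940.00 = 357.45
Medical Insurance Levy: YTD 160,250.00 ≥ cap 157,400.00 → 0.00
Total: 357.45 + 0.00 = 357.45

357.45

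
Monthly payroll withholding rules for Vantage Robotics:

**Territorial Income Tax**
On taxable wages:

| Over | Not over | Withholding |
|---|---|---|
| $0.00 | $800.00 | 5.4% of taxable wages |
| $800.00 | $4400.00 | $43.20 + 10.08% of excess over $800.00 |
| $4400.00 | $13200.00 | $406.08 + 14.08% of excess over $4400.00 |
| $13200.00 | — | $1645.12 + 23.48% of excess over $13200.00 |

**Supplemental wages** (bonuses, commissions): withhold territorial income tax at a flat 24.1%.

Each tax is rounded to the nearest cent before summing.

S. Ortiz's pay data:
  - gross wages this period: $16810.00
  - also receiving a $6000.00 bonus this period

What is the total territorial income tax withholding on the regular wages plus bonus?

$3938.75

Territorial Income Tax: taxable = $16810.00
  $1645.12 + 23.48% × ($16810.00 − $13200.00) = $1645.12 + 23.48% × $3610.00 = $2492.75
Supplemental (24.1% flat on bonus): 24.1% × $6000.00 = $1446.00
Total territorial income tax: $2492.75 + $1446.00 = $3938.75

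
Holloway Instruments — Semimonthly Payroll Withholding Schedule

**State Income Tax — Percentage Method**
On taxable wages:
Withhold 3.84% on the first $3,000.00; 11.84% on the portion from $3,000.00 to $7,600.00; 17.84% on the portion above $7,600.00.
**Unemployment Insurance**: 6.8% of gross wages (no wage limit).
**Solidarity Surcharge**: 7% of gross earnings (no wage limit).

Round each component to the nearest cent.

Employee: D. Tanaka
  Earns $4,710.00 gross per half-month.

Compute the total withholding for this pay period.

$967.64

State Income Tax: taxable = $4,710.00
  $115.20 + 11.84% × ($4,710.00 − $3,000.00) = $115.20 + 11.84% × $1,710.00 = $317.66
Unemployment Insurance: 6.8% × $4,710.00 = $320.28
Solidarity Surcharge: 7% × $4,710.00 = $329.70
Total: $317.66 + $320.28 + $329.70 = $967.64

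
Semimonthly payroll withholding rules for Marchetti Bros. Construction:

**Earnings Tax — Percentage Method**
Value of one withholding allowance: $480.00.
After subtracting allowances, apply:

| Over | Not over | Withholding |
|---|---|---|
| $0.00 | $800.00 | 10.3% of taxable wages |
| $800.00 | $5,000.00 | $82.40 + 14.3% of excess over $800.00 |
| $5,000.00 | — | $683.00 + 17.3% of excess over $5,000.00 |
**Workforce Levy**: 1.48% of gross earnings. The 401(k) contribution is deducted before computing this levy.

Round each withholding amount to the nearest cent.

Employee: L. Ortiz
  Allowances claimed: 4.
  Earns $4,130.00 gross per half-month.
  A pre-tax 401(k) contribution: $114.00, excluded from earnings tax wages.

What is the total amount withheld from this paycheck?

$327.17

Earnings Tax: taxable = $4,130.00 − $114.00 − 4×$480.00 = $2,096.00
  $82.40 + 14.3% × ($2,096.00 − $800.00) = $82.40 + 14.3% × $1,296.00 = $267.73
Workforce Levy: 1.48% × $4,016.00 = $59.44
Total: $267.73 + $59.44 = $327.17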